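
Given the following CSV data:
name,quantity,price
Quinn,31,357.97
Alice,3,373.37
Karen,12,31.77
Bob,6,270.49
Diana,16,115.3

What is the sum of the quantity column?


Values in 'quantity' column:
  Row 1: 31
  Row 2: 3
  Row 3: 12
  Row 4: 6
  Row 5: 16
Sum = 31 + 3 + 12 + 6 + 16 = 68

ANSWER: 68


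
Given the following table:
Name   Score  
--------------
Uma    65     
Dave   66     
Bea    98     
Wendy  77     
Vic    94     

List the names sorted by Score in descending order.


Sorting by Score (descending):
  Bea: 98
  Vic: 94
  Wendy: 77
  Dave: 66
  Uma: 65


ANSWER: Bea, Vic, Wendy, Dave, Uma


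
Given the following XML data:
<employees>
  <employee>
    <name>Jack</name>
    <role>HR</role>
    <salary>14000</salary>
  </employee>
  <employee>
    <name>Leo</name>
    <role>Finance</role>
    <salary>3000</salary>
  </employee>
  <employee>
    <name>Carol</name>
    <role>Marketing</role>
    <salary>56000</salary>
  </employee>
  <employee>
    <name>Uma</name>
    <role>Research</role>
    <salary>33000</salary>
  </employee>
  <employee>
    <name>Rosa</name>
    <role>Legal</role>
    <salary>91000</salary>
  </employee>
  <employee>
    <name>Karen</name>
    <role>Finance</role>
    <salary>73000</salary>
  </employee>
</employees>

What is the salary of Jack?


Searching for <employee> with <name>Jack</name>
Found at position 1
<salary>14000</salary>

ANSWER: 14000


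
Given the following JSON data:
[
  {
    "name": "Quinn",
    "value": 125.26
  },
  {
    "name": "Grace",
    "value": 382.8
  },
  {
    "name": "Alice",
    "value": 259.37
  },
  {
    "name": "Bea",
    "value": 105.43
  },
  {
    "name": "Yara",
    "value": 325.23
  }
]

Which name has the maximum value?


Comparing values:
  Quinn: 125.26
  Grace: 382.8
  Alice: 259.37
  Bea: 105.43
  Yara: 325.23
Maximum: Grace (382.8)

ANSWER: Grace


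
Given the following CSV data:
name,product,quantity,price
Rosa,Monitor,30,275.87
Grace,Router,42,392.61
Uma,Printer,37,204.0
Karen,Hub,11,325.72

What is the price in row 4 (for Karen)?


Row 4: Karen
Column 'price' = 325.72

ANSWER: 325.72


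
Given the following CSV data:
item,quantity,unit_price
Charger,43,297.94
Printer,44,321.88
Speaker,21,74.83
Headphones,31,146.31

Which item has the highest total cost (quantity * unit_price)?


Computing row totals:
  Charger: 12811.42
  Printer: 14162.72
  Speaker: 1571.43
  Headphones: 4535.61
Maximum: Printer (14162.72)

ANSWER: Printer


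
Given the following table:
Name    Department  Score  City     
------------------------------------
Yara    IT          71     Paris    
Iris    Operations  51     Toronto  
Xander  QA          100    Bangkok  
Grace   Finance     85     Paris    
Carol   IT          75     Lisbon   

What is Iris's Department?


Row 2: Iris
Department = Operations

ANSWER: Operations


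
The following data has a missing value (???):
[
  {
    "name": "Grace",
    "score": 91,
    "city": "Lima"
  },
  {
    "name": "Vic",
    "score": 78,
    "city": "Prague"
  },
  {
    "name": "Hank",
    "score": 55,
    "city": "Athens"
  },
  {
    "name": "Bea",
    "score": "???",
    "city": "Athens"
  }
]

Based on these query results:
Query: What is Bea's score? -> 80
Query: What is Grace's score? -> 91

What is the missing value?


The missing value is Bea's score
From query: Bea's score = 80

ANSWER: 80


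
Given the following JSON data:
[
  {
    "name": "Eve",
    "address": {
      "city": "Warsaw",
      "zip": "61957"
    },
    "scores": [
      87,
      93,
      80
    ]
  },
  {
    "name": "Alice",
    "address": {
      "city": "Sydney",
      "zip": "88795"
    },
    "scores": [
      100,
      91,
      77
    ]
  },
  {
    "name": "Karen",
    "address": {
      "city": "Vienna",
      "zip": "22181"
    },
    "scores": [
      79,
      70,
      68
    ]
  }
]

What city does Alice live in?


Path: records[1].address.city
Value: Sydney

ANSWER: Sydney


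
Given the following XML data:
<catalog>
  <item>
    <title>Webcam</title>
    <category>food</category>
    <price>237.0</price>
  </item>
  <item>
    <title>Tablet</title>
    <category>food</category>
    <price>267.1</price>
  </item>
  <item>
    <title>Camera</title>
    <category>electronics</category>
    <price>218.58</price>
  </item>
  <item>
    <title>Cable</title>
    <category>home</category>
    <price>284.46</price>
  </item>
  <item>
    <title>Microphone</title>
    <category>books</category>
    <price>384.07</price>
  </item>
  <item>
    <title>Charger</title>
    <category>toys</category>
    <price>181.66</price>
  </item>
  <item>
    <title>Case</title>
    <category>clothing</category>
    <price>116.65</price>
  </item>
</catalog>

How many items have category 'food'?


Scanning <item> elements for <category>food</category>:
  Item 1: Webcam -> MATCH
  Item 2: Tablet -> MATCH
Count: 2

ANSWER: 2


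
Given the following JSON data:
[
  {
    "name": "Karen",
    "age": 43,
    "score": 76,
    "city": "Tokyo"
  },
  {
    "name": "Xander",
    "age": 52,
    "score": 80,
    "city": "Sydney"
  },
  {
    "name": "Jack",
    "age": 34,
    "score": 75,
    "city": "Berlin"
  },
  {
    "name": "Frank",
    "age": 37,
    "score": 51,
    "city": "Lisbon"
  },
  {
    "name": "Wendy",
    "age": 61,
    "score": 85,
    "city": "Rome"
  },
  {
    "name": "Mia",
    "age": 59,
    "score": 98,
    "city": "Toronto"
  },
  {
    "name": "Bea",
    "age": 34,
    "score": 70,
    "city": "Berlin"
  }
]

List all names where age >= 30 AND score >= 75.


Checking both conditions:
  Karen (age=43, score=76) -> YES
  Xander (age=52, score=80) -> YES
  Jack (age=34, score=75) -> YES
  Frank (age=37, score=51) -> no
  Wendy (age=61, score=85) -> YES
  Mia (age=59, score=98) -> YES
  Bea (age=34, score=70) -> no


ANSWER: Karen, Xander, Jack, Wendy, Mia


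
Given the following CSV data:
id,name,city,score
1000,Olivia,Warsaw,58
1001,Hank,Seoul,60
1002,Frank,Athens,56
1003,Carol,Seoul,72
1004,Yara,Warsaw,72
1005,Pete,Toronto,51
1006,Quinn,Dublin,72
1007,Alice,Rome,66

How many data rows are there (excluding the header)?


Counting rows (excluding header):
Header: id,name,city,score
Data rows: 8

ANSWER: 8


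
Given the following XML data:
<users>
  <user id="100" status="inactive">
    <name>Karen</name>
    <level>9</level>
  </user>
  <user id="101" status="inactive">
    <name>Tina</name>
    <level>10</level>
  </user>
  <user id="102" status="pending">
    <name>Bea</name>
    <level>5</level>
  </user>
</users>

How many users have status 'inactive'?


Counting users with status='inactive':
  Karen (id=100) -> MATCH
  Tina (id=101) -> MATCH
Count: 2

ANSWER: 2


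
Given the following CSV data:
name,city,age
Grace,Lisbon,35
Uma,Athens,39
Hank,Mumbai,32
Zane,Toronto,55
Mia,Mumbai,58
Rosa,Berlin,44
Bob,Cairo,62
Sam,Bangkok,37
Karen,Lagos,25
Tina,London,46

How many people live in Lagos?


Scanning city column for 'Lagos':
  Row 9: Karen -> MATCH
Total matches: 1

ANSWER: 1


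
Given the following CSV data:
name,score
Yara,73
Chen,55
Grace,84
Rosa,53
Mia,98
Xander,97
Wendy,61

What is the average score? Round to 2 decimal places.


Scores: 73, 55, 84, 53, 98, 97, 61
Sum = 521
Count = 7
Average = 521 / 7 = 74.43

ANSWER: 74.43


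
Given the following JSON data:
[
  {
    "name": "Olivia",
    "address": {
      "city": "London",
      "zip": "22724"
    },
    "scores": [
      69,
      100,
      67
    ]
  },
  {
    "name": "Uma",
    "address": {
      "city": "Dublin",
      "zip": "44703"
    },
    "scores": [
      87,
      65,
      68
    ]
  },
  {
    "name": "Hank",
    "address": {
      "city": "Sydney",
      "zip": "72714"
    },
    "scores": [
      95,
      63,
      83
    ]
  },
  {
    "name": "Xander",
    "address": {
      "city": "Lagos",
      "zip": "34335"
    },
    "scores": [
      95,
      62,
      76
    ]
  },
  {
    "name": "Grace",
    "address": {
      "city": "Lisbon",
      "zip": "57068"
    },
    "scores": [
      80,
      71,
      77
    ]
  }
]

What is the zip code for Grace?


Path: records[4].address.zip
Value: 57068

ANSWER: 57068


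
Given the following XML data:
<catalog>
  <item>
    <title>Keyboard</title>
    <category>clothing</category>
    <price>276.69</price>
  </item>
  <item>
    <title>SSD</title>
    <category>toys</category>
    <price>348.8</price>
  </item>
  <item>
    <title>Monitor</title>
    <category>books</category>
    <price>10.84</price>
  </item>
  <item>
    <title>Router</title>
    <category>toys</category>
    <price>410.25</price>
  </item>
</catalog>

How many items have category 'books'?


Scanning <item> elements for <category>books</category>:
  Item 3: Monitor -> MATCH
Count: 1

ANSWER: 1


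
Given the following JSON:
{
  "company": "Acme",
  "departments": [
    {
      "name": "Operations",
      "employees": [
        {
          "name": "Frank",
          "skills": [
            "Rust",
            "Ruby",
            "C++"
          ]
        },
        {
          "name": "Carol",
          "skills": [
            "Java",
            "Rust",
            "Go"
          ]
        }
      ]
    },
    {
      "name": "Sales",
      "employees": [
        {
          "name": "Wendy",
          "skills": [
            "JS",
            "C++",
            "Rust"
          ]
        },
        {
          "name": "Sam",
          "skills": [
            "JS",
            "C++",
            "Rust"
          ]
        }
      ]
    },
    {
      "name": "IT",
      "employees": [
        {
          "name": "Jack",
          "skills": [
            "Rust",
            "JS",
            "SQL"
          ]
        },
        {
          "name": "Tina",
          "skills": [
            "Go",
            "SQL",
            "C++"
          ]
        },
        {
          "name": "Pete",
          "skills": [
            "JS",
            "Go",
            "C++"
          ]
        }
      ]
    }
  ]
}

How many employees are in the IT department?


Path: departments[2].employees
Count: 3

ANSWER: 3


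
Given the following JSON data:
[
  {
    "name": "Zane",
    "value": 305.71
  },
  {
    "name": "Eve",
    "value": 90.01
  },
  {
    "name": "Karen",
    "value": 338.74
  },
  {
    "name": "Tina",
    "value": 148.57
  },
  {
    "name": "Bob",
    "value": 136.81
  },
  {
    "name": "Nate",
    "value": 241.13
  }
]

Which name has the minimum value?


Comparing values:
  Zane: 305.71
  Eve: 90.01
  Karen: 338.74
  Tina: 148.57
  Bob: 136.81
  Nate: 241.13
Minimum: Eve (90.01)

ANSWER: Eve


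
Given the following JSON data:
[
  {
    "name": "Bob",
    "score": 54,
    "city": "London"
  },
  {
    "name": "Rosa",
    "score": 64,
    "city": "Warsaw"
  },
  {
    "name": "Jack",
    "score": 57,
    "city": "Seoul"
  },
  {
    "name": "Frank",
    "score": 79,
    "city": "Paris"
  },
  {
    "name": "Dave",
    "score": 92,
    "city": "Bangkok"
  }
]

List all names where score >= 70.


Filtering records where score >= 70:
  Bob (score=54) -> no
  Rosa (score=64) -> no
  Jack (score=57) -> no
  Frank (score=79) -> YES
  Dave (score=92) -> YES


ANSWER: Frank, Dave


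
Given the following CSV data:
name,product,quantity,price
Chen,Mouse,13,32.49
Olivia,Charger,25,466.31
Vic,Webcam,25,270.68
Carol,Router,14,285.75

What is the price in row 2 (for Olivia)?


Row 2: Olivia
Column 'price' = 466.31

ANSWER: 466.31


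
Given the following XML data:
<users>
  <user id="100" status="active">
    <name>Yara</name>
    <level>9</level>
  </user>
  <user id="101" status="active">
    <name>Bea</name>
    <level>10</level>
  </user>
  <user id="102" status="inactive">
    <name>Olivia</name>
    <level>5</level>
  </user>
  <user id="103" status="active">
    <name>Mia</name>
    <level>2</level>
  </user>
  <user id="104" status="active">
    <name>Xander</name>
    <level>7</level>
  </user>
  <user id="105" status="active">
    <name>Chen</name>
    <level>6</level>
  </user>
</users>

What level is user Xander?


Finding user: Xander
<level>7</level>

ANSWER: 7


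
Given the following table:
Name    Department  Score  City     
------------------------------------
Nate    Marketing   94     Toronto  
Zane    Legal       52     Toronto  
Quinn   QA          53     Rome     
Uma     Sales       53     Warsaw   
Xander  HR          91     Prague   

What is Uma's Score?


Row 4: Uma
Score = 53

ANSWER: 53


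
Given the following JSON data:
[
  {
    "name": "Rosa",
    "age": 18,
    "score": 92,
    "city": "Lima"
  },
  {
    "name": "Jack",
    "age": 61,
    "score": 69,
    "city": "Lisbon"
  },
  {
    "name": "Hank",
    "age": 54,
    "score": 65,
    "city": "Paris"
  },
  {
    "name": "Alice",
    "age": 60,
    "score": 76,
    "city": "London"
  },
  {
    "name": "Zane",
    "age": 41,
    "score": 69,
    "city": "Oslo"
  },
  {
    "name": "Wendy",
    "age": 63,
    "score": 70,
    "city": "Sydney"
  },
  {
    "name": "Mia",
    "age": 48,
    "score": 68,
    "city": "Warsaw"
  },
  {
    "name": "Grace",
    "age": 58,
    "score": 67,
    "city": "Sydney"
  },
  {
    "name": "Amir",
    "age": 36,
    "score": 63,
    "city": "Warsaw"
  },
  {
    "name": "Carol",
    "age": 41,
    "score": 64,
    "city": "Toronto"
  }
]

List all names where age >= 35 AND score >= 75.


Checking both conditions:
  Rosa (age=18, score=92) -> no
  Jack (age=61, score=69) -> no
  Hank (age=54, score=65) -> no
  Alice (age=60, score=76) -> YES
  Zane (age=41, score=69) -> no
  Wendy (age=63, score=70) -> no
  Mia (age=48, score=68) -> no
  Grace (age=58, score=67) -> no
  Amir (age=36, score=63) -> no
  Carol (age=41, score=64) -> no


ANSWER: Alice


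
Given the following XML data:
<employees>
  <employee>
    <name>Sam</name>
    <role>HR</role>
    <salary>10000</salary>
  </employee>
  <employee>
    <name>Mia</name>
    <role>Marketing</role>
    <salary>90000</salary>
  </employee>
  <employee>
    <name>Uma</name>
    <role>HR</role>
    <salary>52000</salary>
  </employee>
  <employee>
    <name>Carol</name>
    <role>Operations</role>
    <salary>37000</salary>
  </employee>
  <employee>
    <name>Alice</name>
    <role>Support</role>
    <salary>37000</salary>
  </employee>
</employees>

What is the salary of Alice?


Searching for <employee> with <name>Alice</name>
Found at position 5
<salary>37000</salary>

ANSWER: 37000


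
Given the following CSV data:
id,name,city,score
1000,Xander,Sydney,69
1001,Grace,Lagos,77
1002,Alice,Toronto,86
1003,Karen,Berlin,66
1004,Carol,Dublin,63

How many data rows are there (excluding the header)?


Counting rows (excluding header):
Header: id,name,city,score
Data rows: 5

ANSWER: 5


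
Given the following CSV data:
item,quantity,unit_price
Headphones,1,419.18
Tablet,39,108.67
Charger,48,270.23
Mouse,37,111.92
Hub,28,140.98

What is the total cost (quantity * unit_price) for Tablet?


Row: Tablet
quantity = 39
unit_price = 108.67
total = 39 * 108.67 = 4238.13

ANSWER: 4238.13


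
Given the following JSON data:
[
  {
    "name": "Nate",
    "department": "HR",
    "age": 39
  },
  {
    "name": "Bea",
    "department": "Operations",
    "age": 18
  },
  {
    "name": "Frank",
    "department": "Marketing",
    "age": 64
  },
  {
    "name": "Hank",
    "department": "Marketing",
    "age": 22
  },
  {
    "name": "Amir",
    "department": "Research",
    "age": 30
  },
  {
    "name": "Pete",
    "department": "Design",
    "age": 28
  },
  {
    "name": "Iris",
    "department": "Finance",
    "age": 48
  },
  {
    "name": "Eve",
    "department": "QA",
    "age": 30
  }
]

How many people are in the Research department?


Scanning records for department = Research
  Record 4: Amir
Count: 1

ANSWER: 1


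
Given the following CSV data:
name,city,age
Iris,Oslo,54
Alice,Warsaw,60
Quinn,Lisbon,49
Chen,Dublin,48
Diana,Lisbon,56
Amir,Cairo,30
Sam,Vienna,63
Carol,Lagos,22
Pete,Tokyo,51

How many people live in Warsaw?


Scanning city column for 'Warsaw':
  Row 2: Alice -> MATCH
Total matches: 1

ANSWER: 1


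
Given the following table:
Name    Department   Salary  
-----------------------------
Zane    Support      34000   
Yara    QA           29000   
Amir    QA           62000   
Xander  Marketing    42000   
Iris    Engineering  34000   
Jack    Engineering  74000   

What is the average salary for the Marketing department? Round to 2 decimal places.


Marketing department members:
  Xander: 42000
Sum = 42000
Count = 1
Average = 42000 / 1 = 42000.00

ANSWER: 42000.00


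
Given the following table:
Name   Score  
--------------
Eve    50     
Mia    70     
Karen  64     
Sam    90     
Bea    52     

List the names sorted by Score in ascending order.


Sorting by Score (ascending):
  Eve: 50
  Bea: 52
  Karen: 64
  Mia: 70
  Sam: 90


ANSWER: Eve, Bea, Karen, Mia, Sam


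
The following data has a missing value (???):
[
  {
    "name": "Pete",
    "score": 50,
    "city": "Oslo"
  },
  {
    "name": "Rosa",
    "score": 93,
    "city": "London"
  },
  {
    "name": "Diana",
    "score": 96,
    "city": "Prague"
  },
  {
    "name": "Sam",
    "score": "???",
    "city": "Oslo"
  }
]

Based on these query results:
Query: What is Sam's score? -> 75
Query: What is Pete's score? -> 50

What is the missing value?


The missing value is Sam's score
From query: Sam's score = 75

ANSWER: 75


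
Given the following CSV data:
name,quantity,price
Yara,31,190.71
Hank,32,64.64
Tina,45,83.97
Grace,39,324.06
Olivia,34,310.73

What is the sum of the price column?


Values in 'price' column:
  Row 1: 190.71
  Row 2: 64.64
  Row 3: 83.97
  Row 4: 324.06
  Row 5: 310.73
Sum = 190.71 + 64.64 + 83.97 + 324.06 + 310.73 = 974.11

ANSWER: 974.11


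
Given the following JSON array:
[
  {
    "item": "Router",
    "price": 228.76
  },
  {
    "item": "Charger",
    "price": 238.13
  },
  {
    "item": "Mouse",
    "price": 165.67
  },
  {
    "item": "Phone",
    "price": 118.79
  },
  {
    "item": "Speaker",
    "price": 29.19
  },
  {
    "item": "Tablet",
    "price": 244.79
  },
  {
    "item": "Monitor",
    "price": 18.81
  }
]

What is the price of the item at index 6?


Array index 6 -> Monitor
price = 18.81

ANSWER: 18.81


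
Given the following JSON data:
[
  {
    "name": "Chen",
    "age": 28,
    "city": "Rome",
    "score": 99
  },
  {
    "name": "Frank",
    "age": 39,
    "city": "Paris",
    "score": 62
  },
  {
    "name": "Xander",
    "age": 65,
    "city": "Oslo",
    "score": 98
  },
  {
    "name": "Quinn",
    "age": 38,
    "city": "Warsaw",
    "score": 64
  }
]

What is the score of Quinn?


Looking up record where name = Quinn
Record index: 3
Field 'score' = 64

ANSWER: 64


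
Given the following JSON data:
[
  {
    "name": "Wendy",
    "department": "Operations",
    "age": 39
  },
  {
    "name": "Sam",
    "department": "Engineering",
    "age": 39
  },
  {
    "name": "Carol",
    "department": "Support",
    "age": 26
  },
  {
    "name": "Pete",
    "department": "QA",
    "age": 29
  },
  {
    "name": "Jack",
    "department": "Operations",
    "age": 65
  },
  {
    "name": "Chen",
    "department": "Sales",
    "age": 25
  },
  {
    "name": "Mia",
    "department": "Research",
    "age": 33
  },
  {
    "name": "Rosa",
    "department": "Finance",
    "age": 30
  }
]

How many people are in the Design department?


Scanning records for department = Design
  No matches found
Count: 0

ANSWER: 0


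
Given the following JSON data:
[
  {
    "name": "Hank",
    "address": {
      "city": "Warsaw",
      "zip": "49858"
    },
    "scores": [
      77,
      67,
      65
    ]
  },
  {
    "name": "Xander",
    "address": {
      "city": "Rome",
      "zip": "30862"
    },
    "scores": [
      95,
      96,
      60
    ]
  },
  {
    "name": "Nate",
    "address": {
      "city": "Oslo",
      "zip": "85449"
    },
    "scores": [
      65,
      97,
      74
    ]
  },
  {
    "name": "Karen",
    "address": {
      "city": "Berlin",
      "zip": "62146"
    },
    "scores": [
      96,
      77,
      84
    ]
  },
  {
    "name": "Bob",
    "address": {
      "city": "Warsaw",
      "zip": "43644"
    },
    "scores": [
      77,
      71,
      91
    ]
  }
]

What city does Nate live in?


Path: records[2].address.city
Value: Oslo

ANSWER: Oslo


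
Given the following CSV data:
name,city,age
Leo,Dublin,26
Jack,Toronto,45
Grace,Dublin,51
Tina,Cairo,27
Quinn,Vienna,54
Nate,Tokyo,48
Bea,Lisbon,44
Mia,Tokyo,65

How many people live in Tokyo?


Scanning city column for 'Tokyo':
  Row 6: Nate -> MATCH
  Row 8: Mia -> MATCH
Total matches: 2

ANSWER: 2


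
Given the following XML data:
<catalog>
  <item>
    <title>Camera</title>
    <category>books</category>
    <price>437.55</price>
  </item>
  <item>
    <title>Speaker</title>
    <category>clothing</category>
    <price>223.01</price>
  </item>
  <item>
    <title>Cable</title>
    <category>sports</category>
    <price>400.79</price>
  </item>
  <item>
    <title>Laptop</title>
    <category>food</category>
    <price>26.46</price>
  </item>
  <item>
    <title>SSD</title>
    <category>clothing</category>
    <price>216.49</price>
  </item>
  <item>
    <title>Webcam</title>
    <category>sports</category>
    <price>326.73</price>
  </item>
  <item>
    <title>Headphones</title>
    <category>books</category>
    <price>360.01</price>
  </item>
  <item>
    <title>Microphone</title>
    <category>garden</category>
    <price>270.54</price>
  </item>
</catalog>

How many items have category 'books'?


Scanning <item> elements for <category>books</category>:
  Item 1: Camera -> MATCH
  Item 7: Headphones -> MATCH
Count: 2

ANSWER: 2


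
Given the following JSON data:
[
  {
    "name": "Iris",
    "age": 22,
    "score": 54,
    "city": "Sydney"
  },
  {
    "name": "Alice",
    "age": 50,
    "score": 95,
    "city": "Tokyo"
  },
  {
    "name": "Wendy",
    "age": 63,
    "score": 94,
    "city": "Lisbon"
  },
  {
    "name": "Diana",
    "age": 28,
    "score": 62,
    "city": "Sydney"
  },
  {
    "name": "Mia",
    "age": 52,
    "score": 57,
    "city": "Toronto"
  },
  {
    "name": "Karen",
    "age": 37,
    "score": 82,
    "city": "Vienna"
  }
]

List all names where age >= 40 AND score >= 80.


Checking both conditions:
  Iris (age=22, score=54) -> no
  Alice (age=50, score=95) -> YES
  Wendy (age=63, score=94) -> YES
  Diana (age=28, score=62) -> no
  Mia (age=52, score=57) -> no
  Karen (age=37, score=82) -> no


ANSWER: Alice, Wendy


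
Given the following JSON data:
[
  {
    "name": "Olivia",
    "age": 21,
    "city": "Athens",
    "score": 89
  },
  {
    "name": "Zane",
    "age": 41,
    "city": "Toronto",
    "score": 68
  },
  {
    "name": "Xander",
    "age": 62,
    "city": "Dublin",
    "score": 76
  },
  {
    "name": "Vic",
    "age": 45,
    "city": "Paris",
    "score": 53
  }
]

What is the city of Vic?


Looking up record where name = Vic
Record index: 3
Field 'city' = Paris

ANSWER: Paris


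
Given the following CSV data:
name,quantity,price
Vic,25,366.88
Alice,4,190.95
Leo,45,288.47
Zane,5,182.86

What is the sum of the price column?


Values in 'price' column:
  Row 1: 366.88
  Row 2: 190.95
  Row 3: 288.47
  Row 4: 182.86
Sum = 366.88 + 190.95 + 288.47 + 182.86 = 1029.16

ANSWER: 1029.16


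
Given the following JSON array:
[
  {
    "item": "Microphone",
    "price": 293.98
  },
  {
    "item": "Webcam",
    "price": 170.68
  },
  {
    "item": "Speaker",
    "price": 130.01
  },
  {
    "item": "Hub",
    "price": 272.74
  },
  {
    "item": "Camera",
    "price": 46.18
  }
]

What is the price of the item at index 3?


Array index 3 -> Hub
price = 272.74

ANSWER: 272.74


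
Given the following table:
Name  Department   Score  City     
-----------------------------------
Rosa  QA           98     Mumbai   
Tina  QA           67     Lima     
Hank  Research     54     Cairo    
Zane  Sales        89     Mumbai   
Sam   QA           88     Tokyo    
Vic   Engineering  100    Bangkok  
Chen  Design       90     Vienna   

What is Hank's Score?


Row 3: Hank
Score = 54

ANSWER: 54


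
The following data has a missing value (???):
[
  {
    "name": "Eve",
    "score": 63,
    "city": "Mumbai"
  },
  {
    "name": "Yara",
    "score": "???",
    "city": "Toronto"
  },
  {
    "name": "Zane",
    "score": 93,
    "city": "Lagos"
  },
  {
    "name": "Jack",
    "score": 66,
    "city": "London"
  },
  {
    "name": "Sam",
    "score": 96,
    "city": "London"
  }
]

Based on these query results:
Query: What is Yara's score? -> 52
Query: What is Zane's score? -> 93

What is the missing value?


The missing value is Yara's score
From query: Yara's score = 52

ANSWER: 52


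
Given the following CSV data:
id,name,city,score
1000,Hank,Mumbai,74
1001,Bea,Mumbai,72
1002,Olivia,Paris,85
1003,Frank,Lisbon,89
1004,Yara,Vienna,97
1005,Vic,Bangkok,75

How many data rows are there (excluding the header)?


Counting rows (excluding header):
Header: id,name,city,score
Data rows: 6

ANSWER: 6


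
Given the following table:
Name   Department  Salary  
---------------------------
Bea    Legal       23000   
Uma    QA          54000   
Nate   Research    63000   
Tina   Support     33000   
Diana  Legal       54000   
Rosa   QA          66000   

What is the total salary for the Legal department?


Legal department members:
  Bea: 23000
  Diana: 54000
Total = 23000 + 54000 = 77000

ANSWER: 77000


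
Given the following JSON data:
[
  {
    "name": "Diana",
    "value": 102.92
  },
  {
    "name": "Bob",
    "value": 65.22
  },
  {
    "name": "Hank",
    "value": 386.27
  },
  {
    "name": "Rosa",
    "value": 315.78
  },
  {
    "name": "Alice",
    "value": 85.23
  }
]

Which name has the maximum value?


Comparing values:
  Diana: 102.92
  Bob: 65.22
  Hank: 386.27
  Rosa: 315.78
  Alice: 85.23
Maximum: Hank (386.27)

ANSWER: Hank


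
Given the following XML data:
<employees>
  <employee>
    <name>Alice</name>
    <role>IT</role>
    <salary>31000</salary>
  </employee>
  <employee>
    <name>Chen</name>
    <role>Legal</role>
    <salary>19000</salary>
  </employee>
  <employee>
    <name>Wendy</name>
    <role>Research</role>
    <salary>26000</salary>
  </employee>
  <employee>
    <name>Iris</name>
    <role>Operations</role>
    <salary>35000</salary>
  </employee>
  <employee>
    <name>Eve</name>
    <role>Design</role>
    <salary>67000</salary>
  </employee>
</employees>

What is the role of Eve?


Searching for <employee> with <name>Eve</name>
Found at position 5
<role>Design</role>

ANSWER: Design


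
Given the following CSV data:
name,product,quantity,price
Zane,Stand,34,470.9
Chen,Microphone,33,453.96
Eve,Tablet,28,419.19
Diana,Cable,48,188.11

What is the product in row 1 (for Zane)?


Row 1: Zane
Column 'product' = Stand

ANSWER: Stand


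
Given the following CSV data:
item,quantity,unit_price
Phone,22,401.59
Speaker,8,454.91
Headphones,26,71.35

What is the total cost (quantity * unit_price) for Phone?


Row: Phone
quantity = 22
unit_price = 401.59
total = 22 * 401.59 = 8834.98

ANSWER: 8834.98


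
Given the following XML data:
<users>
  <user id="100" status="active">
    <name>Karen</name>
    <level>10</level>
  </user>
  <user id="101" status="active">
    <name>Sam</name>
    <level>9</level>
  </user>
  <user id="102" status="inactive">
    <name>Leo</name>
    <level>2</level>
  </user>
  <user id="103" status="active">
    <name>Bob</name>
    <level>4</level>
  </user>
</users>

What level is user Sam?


Finding user: Sam
<level>9</level>

ANSWER: 9


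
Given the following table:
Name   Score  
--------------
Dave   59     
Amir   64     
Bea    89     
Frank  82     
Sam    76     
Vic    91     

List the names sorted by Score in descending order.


Sorting by Score (descending):
  Vic: 91
  Bea: 89
  Frank: 82
  Sam: 76
  Amir: 64
  Dave: 59


ANSWER: Vic, Bea, Frank, Sam, Amir, Dave


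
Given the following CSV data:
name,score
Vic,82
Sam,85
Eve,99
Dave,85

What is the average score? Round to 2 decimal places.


Scores: 82, 85, 99, 85
Sum = 351
Count = 4
Average = 351 / 4 = 87.75

ANSWER: 87.75


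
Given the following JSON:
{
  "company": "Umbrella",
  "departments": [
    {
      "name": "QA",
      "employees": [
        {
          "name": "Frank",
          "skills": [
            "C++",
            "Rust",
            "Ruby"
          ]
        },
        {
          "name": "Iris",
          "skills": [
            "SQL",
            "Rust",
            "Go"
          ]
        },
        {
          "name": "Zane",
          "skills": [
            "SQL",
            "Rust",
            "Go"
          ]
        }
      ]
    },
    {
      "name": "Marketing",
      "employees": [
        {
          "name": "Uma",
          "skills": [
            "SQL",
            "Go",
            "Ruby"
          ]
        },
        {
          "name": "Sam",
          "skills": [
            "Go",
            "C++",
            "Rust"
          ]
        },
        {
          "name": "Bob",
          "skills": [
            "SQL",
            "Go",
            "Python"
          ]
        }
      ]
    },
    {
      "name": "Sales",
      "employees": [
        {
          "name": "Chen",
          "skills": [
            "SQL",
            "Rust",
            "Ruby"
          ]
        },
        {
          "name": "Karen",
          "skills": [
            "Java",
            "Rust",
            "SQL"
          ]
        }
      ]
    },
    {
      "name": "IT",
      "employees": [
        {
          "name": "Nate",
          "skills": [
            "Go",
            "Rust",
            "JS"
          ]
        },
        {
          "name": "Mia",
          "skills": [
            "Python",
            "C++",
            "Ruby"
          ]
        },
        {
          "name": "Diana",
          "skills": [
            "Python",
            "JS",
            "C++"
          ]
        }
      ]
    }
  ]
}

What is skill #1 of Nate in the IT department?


Path: departments[3].employees[0].skills[0]
Value: Go

ANSWER: Go


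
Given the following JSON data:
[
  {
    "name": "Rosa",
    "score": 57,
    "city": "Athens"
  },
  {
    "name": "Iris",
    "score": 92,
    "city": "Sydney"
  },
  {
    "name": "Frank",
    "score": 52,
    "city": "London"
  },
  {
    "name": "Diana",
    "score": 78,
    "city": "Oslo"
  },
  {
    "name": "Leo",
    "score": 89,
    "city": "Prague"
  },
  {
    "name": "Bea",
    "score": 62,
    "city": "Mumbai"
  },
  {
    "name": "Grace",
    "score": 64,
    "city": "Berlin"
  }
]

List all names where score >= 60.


Filtering records where score >= 60:
  Rosa (score=57) -> no
  Iris (score=92) -> YES
  Frank (score=52) -> no
  Diana (score=78) -> YES
  Leo (score=89) -> YES
  Bea (score=62) -> YES
  Grace (score=64) -> YES


ANSWER: Iris, Diana, Leo, Bea, Grace


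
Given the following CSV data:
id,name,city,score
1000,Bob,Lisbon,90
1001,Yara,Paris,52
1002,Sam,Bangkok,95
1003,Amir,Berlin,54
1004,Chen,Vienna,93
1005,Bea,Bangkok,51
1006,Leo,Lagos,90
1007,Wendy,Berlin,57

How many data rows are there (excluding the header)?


Counting rows (excluding header):
Header: id,name,city,score
Data rows: 8

ANSWER: 8


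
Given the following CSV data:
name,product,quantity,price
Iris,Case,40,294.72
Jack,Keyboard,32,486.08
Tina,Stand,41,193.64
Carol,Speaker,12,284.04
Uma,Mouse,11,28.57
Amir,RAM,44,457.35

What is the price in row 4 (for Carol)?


Row 4: Carol
Column 'price' = 284.04

ANSWER: 284.04


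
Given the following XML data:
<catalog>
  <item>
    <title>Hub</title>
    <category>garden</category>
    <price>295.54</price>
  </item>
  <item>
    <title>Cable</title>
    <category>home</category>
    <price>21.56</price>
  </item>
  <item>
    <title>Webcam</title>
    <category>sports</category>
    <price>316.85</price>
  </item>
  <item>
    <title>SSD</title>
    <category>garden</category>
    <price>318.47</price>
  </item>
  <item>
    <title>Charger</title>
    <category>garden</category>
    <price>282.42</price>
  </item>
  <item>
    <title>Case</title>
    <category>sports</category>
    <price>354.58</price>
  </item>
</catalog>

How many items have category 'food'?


Scanning <item> elements for <category>food</category>:
Count: 0

ANSWER: 0


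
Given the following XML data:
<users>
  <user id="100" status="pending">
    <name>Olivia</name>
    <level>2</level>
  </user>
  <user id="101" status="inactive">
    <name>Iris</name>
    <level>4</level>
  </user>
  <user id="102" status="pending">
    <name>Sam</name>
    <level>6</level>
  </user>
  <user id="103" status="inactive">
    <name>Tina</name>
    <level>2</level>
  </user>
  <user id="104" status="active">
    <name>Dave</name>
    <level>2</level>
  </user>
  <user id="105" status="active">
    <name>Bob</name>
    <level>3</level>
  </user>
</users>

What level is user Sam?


Finding user: Sam
<level>6</level>

ANSWER: 6


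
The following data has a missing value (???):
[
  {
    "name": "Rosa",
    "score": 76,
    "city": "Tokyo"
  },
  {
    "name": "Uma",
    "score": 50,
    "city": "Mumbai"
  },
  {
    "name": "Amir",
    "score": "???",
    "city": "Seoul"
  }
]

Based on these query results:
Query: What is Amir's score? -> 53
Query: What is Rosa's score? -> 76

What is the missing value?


The missing value is Amir's score
From query: Amir's score = 53

ANSWER: 53


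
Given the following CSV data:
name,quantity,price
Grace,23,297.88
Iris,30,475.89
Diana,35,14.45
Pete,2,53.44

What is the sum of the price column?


Values in 'price' column:
  Row 1: 297.88
  Row 2: 475.89
  Row 3: 14.45
  Row 4: 53.44
Sum = 297.88 + 475.89 + 14.45 + 53.44 = 841.66

ANSWER: 841.66


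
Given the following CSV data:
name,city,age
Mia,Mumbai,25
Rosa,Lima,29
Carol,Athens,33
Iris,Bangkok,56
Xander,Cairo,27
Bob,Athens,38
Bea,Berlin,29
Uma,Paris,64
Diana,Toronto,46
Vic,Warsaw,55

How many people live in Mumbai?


Scanning city column for 'Mumbai':
  Row 1: Mia -> MATCH
Total matches: 1

ANSWER: 1


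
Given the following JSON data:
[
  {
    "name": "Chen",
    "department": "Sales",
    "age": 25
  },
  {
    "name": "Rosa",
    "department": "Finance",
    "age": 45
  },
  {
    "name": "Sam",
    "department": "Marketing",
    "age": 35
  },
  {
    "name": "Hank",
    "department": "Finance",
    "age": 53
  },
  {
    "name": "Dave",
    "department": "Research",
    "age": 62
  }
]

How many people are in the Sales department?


Scanning records for department = Sales
  Record 0: Chen
Count: 1

ANSWER: 1


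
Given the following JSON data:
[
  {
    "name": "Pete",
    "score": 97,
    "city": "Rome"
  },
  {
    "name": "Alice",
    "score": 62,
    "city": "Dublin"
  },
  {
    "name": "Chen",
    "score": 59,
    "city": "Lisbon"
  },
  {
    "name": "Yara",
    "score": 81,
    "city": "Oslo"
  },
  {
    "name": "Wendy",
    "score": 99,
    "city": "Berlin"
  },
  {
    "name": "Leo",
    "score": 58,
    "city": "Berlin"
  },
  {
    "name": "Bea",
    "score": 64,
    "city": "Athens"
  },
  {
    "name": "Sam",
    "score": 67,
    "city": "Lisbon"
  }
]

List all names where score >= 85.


Filtering records where score >= 85:
  Pete (score=97) -> YES
  Alice (score=62) -> no
  Chen (score=59) -> no
  Yara (score=81) -> no
  Wendy (score=99) -> YES
  Leo (score=58) -> no
  Bea (score=64) -> no
  Sam (score=67) -> no


ANSWER: Pete, Wendy


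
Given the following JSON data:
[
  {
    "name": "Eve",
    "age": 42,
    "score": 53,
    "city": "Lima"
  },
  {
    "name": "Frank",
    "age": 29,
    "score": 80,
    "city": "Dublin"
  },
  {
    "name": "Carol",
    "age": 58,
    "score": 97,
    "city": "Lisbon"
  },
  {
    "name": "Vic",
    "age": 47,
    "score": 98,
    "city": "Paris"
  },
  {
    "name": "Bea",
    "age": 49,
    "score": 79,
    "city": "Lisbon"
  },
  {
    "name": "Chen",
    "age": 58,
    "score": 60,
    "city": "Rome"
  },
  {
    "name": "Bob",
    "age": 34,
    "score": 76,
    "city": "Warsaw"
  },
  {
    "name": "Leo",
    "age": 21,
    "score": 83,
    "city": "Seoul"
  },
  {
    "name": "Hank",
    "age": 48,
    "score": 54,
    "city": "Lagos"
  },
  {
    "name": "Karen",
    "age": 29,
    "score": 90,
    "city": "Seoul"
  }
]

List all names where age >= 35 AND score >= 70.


Checking both conditions:
  Eve (age=42, score=53) -> no
  Frank (age=29, score=80) -> no
  Carol (age=58, score=97) -> YES
  Vic (age=47, score=98) -> YES
  Bea (age=49, score=79) -> YES
  Chen (age=58, score=60) -> no
  Bob (age=34, score=76) -> no
  Leo (age=21, score=83) -> no
  Hank (age=48, score=54) -> no
  Karen (age=29, score=90) -> no


ANSWER: Carol, Vic, Bea


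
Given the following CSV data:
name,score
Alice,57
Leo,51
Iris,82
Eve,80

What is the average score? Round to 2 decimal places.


Scores: 57, 51, 82, 80
Sum = 270
Count = 4
Average = 270 / 4 = 67.50

ANSWER: 67.50


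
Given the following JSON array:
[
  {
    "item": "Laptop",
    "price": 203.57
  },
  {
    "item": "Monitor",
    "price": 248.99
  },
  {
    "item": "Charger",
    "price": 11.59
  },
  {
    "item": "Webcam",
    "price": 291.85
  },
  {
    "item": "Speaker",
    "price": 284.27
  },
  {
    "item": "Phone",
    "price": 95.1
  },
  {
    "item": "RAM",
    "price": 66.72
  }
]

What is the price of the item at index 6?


Array index 6 -> RAM
price = 66.72

ANSWER: 66.72


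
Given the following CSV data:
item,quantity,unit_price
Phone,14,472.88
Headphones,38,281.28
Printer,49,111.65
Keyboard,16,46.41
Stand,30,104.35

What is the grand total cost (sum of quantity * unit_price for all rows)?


Computing row totals:
  Phone: 14 * 472.88 = 6620.32
  Headphones: 38 * 281.28 = 10688.64
  Printer: 49 * 111.65 = 5470.85
  Keyboard: 16 * 46.41 = 742.56
  Stand: 30 * 104.35 = 3130.5
Grand total = 6620.32 + 10688.64 + 5470.85 + 742.56 + 3130.5 = 26652.87

ANSWER: 26652.87


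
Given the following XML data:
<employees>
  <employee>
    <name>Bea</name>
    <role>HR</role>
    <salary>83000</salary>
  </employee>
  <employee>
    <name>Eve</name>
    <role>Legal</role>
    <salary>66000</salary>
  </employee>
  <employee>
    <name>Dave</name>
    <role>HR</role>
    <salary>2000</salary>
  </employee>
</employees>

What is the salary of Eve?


Searching for <employee> with <name>Eve</name>
Found at position 2
<salary>66000</salary>

ANSWER: 66000


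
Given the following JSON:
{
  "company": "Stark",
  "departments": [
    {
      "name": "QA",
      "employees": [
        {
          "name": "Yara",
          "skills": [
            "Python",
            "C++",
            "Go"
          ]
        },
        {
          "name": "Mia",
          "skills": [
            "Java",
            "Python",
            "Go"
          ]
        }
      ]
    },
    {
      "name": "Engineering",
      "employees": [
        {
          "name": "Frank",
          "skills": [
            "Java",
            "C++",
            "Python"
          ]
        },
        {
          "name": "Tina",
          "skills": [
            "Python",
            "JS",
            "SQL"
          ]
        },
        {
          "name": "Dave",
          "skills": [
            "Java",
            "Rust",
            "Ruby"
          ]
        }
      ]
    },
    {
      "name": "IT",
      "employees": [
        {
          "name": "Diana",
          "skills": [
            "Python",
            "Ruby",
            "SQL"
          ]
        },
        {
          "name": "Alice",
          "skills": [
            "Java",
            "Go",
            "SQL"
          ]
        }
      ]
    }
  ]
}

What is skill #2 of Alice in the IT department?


Path: departments[2].employees[1].skills[1]
Value: Go

ANSWER: Go


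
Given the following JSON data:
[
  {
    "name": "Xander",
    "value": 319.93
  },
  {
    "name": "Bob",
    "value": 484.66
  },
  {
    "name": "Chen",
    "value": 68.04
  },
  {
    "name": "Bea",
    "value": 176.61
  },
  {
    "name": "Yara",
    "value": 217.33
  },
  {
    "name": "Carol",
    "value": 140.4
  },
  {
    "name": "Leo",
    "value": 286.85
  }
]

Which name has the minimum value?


Comparing values:
  Xander: 319.93
  Bob: 484.66
  Chen: 68.04
  Bea: 176.61
  Yara: 217.33
  Carol: 140.4
  Leo: 286.85
Minimum: Chen (68.04)

ANSWER: Chen
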